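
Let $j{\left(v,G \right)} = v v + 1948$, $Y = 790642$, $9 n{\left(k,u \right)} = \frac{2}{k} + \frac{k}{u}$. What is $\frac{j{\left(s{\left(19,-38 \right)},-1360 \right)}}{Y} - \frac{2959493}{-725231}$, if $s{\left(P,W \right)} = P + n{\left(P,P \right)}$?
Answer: $\frac{3803892515921053}{931485194446599} \approx 4.0837$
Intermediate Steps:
$n{\left(k,u \right)} = \frac{2}{9 k} + \frac{k}{9 u}$ ($n{\left(k,u \right)} = \frac{\frac{2}{k} + \frac{k}{u}}{9} = \frac{2}{9 k} + \frac{k}{9 u}$)
$s{\left(P,W \right)} = \frac{1}{9} + P + \frac{2}{9 P}$ ($s{\left(P,W \right)} = P + \left(\frac{2}{9 P} + \frac{P}{9 P}\right) = P + \left(\frac{2}{9 P} + \frac{1}{9}\right) = P + \left(\frac{1}{9} + \frac{2}{9 P}\right) = \frac{1}{9} + P + \frac{2}{9 P}$)
$j{\left(v,G \right)} = 1948 + v^{2}$ ($j{\left(v,G \right)} = v^{2} + 1948 = 1948 + v^{2}$)
$\frac{j{\left(s{\left(19,-38 \right)},-1360 \right)}}{Y} - \frac{2959493}{-725231} = \frac{1948 + \left(\frac{1}{9} + 19 + \frac{2}{9 \cdot 19}\right)^{2}}{790642} - \frac{2959493}{-725231} = \left(1948 + \left(\frac{1}{9} + 19 + \frac{2}{9} \cdot \frac{1}{19}\right)^{2}\right) \frac{1}{790642} - - \frac{2959493}{725231} = \left(1948 + \left(\frac{1}{9} + 19 + \frac{2}{171}\right)^{2}\right) \frac{1}{790642} + \frac{2959493}{725231} = \left(1948 + \left(\frac{1090}{57}\right)^{2}\right) \frac{1}{790642} + \frac{2959493}{725231} = \left(1948 + \frac{1188100}{3249}\right) \frac{1}{790642} + \frac{2959493}{725231} = \frac{7517152}{3249} \cdot \frac{1}{790642} + \frac{2959493}{725231} = \frac{3758576}{1284397929} + \frac{2959493}{725231} = \frac{3803892515921053}{931485194446599}$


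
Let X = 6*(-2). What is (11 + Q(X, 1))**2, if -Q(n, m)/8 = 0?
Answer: 121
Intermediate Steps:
X = -12
Q(n, m) = 0 (Q(n, m) = -8*0 = 0)
(11 + Q(X, 1))**2 = (11 + 0)**2 = 11**2 = 121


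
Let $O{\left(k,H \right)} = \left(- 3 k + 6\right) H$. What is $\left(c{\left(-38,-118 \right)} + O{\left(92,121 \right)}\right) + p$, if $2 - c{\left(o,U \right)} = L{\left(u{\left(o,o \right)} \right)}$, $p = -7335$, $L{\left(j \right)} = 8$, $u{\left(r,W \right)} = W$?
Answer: $-40011$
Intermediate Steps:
$O{\left(k,H \right)} = H \left(6 - 3 k\right)$ ($O{\left(k,H \right)} = \left(6 - 3 k\right) H = H \left(6 - 3 k\right)$)
$c{\left(o,U \right)} = -6$ ($c{\left(o,U \right)} = 2 - 8 = -6$)
$\left(c{\left(-38,-118 \right)} + O{\left(92,121 \right)}\right) + p = \left(-6 + 3 \cdot 121 \left(2 - 92\right)\right) - 7335 = \left(-6 + 3 \cdot 121 \left(-90\right)\right) - 7335 = \left(-6 - 32670\right) - 7335 = -32676 - 7335 = -40011$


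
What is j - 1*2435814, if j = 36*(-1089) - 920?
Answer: -2475938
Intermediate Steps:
j = -40124 (j = -39204 - 920 = -40124)
j - 1*2435814 = -40124 - 1*2435814 = -40124 - 2435814 = -2475938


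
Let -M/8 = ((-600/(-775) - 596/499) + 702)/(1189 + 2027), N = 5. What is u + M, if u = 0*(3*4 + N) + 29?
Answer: 84742432/3109269 ≈ 27.255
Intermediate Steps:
u = 29 (u = 0*(3*4 + 5) + 29 = 0*(12 + 5) + 29 = 0*17 + 29 = 0 + 29 = 29)
M = -5426369/3109269 (M = -8*((-600/(-775) - 596/499) + 702)/(1189 + 2027) = -8*((-600*(-1/775) - 596*1/499) + 702)/3216 = -8*((24/31 - 596/499) + 702)/3216 = -8*(-6500/15469 + 702)/3216 = -86821904/(15469*3216) = -8*5426369/24874152 = -5426369/3109269 ≈ -1.7452)
u + M = 29 - 5426369/3109269 = 84742432/3109269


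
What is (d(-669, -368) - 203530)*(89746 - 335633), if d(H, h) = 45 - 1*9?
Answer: 50036529178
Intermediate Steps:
d(H, h) = 36 (d(H, h) = 45 - 9 = 36)
(d(-669, -368) - 203530)*(89746 - 335633) = (36 - 203530)*(89746 - 335633) = -203494*(-245887) = 50036529178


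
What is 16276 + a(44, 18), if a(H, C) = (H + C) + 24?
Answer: 16362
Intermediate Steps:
a(H, C) = 24 + C + H (a(H, C) = (C + H) + 24 = 24 + C + H)
16276 + a(44, 18) = 16276 + (24 + 18 + 44) = 16276 + 86 = 16362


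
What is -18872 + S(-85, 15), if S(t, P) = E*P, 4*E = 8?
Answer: -18842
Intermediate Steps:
E = 2 (E = (¼)*8 = 2)
S(t, P) = 2*P
-18872 + S(-85, 15) = -18872 + 2*15 = -18872 + 30 = -18842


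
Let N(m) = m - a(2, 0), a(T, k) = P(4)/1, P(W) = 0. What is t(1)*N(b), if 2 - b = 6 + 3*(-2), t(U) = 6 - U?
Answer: 10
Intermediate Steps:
a(T, k) = 0 (a(T, k) = 0/1 = 0*1 = 0)
b = 2 (b = 2 - (6 + 3*(-2)) = 2 - (6 - 6) = 2 - 1*0 = 2 + 0 = 2)
N(m) = m (N(m) = m - 1*0 = m + 0 = m)
t(1)*N(b) = (6 - 1*1)*2 = (6 - 1)*2 = 5*2 = 10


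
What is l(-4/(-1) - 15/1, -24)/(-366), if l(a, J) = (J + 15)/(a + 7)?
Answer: -3/488 ≈ -0.0061475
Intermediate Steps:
l(a, J) = (15 + J)/(7 + a)
l(-4/(-1) - 15/1, -24)/(-366) = ((15 - 24)/(7 + (-4/(-1) - 15/1)))/(-366) = (-9/(7 + (-4*(-1) - 15*1)))*(-1/366) = (-9/(7 + (4 - 15)))*(-1/366) = (-9/(7 - 11))*(-1/366) = (-9/(-4))*(-1/366) = -1/4*(-9)*(-1/366) = (9/4)*(-1/366) = -3/488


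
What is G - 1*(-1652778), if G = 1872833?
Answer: 3525611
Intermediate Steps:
G - 1*(-1652778) = 1872833 - 1*(-1652778) = 1872833 + 1652778 = 3525611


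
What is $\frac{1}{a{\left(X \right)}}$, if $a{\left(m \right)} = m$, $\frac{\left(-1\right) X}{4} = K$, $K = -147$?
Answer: $\frac{1}{588} \approx 0.0017007$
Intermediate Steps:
$X = 588$ ($X = \left(-4\right) \left(-147\right) = 588$)
$\frac{1}{a{\left(X \right)}} = \frac{1}{588}$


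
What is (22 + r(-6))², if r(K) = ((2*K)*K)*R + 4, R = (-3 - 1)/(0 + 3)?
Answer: 4900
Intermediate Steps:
R = -4/3 ≈ -1.3333
r(K) = 4 - 8*K²/3 (r(K) = ((2*K)*K)*(-4/3) + 4 = (2*K²)*(-4/3) + 4 = -8*K²/3 + 4 = 4 - 8*K²/3)
(22 + r(-6))² = (22 + (4 - 8/3*(-6)²))² = (22 + (4 - 8/3*36))² = (22 + (4 - 96))² = (22 - 92)² = (-70)² = 4900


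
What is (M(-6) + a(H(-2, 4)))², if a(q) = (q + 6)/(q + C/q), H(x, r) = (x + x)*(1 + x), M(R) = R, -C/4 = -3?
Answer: 1024/49 ≈ 20.898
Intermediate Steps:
C = 12 (C = -4*(-3) = 12)
H(x, r) = 2*x*(1 + x) (H(x, r) = (2*x)*(1 + x) = 2*x*(1 + x))
a(q) = (6 + q)/(q + 12/q) (a(q) = (q + 6)/(q + 12/q) = (6 + q)/(q + 12/q))
(M(-6) + a(H(-2, 4)))² = (-6 + (2*(-2)*(1 - 2))*(6 + 2*(-2)*(1 - 2))/(12 + (2*(-2)*(1 - 2))²))² = (-6 + (2*(-2)*(-1))*(6 + 2*(-2)*(-1))/(12 + (2*(-2)*(-1))²))² = (-6 + 4*(6 + 4)/(12 + 4²))² = (-6 + 4*10/(12 + 16))² = (-6 + 4*10/28)² = (-6 + 4*(1/28)*10)² = (-6 + 10/7)² = (-32/7)² = 1024/49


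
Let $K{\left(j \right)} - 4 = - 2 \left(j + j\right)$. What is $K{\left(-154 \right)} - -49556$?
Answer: $50176$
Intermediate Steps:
$K{\left(j \right)} = 4 - 4 j$ ($K{\left(j \right)} = 4 - 2 \left(j + j\right) = 4 - 2 \cdot 2 j = 4 - 4 j$)
$K{\left(-154 \right)} - -49556 = \left(4 - -616\right) - -49556 = \left(4 + 616\right) + 49556 = 620 + 49556 = 50176$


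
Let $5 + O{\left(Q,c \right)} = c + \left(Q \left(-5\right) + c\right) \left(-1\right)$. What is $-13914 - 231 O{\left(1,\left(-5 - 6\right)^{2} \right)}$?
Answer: $-13914$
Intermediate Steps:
$O{\left(Q,c \right)} = -5 + 5 Q$ ($O{\left(Q,c \right)} = -5 + \left(c + \left(Q \left(-5\right) + c\right) \left(-1\right)\right) = -5 + \left(c + \left(- 5 Q + c\right) \left(-1\right)\right) = -5 + \left(c + \left(c - 5 Q\right) \left(-1\right)\right) = -5 + \left(c + \left(- c + 5 Q\right)\right) = -5 + 5 Q$)
$-13914 - 231 O{\left(1,\left(-5 - 6\right)^{2} \right)} = -13914 - 231 \left(-5 + 5 \cdot 1\right) = -13914 - 231 \left(-5 + 5\right) = -13914 - 0 = -13914 + 0 = -13914$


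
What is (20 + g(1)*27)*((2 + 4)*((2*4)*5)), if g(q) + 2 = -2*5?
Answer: -72960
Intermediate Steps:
g(q) = -12 (g(q) = -2 - 2*5 = -2 - 10 = -12)
(20 + g(1)*27)*((2 + 4)*((2*4)*5)) = (20 - 12*27)*((2 + 4)*((2*4)*5)) = (20 - 324)*(6*(8*5)) = -1824*40 = -304*240 = -72960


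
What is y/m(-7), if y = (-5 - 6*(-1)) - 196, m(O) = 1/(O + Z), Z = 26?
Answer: -3705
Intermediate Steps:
m(O) = 1/(26 + O) (m(O) = 1/(O + 26) = 1/(26 + O))
y = -195 (y = (-5 + 6) - 196 = 1 - 196 = -195)
y/m(-7) = -195/(1/(26 - 7)) = -195/(1/19) = -195/1/19 = -195*19 = -3705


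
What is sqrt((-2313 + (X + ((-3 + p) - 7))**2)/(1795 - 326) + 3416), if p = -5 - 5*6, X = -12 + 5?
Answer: sqrt(7372169155)/1469 ≈ 58.449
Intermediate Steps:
X = -7
p = -35 (p = -5 - 30 = -35)
sqrt((-2313 + (X + ((-3 + p) - 7))**2)/(1795 - 326) + 3416) = sqrt((-2313 + (-7 + ((-3 - 35) - 7))**2)/(1795 - 326) + 3416) = sqrt((-2313 + (-7 + (-38 - 7))**2)/1469 + 3416) = sqrt((-2313 + (-7 - 45)**2)*(1/1469) + 3416) = sqrt((-2313 + (-52)**2)*(1/1469) + 3416) = sqrt((-2313 + 2704)*(1/1469) + 3416) = sqrt(391*(1/1469) + 3416) = sqrt(391/1469 + 3416) = sqrt(5018495/1469) = sqrt(7372169155)/1469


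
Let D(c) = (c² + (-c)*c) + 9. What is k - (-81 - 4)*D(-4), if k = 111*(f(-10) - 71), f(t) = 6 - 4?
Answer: -6894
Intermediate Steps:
f(t) = 2
D(c) = 9 (D(c) = (c² - c²) + 9 = 0 + 9 = 9)
k = -7659 (k = 111*(2 - 71) = 111*(-69) = -7659)
k - (-81 - 4)*D(-4) = -7659 - (-81 - 4)*9 = -7659 - (-85)*9 = -7659 - 1*(-765) = -7659 + 765 = -6894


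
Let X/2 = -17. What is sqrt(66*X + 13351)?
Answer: sqrt(11107) ≈ 105.39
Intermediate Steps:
X = -34 (X = 2*(-17) = -34)
sqrt(66*X + 13351) = sqrt(66*(-34) + 13351) = sqrt(-2244 + 13351) = sqrt(11107)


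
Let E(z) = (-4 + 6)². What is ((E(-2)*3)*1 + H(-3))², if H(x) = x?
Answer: 81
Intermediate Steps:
E(z) = 4 (E(z) = 2² = 4)
((E(-2)*3)*1 + H(-3))² = ((4*3)*1 - 3)² = (12*1 - 3)² = (12 - 3)² = 9² = 81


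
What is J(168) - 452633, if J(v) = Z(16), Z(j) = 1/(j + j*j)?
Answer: -123116175/272 ≈ -4.5263e+5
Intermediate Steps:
Z(j) = 1/(j + j**2)
J(v) = 1/272 (J(v) = 1/(16*(1 + 16)) = (1/16)/17 = (1/16)*(1/17) = 1/272)
J(168) - 452633 = 1/272 - 452633 = -123116175/272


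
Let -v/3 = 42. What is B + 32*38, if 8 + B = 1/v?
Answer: 152207/126 ≈ 1208.0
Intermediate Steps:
v = -126 (v = -3*42 = -126)
B = -1009/126 (B = -8 + 1/(-126) = -8 - 1/126 = -1009/126 ≈ -8.0079)
B + 32*38 = -1009/126 + 32*38 = -1009/126 + 1216 = 152207/126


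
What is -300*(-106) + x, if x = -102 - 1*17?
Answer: 31681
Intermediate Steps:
x = -119 (x = -102 - 17 = -119)
-300*(-106) + x = -300*(-106) - 119 = 31800 - 119 = 31681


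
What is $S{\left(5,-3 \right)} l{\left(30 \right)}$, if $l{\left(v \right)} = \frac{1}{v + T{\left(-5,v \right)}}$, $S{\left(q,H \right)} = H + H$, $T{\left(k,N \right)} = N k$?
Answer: $\frac{1}{20} \approx 0.05$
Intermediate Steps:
$S{\left(q,H \right)} = 2 H$
$l{\left(v \right)} = - \frac{1}{4 v}$ ($l{\left(v \right)} = \frac{1}{v + v \left(-5\right)} = \frac{1}{v - 5 v} = \frac{1}{\left(-4\right) v} = - \frac{1}{4 v}$)
$S{\left(5,-3 \right)} l{\left(30 \right)} = 2 \left(-3\right) \left(- \frac{1}{4 \cdot 30}\right) = - 6 \left(\left(- \frac{1}{4}\right) \frac{1}{30}\right) = \left(-6\right) \left(- \frac{1}{120}\right) = \frac{1}{20}$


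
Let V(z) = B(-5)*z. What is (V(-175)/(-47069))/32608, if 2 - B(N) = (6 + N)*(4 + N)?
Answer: 525/1534825952 ≈ 3.4206e-7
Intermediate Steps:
B(N) = 2 - (4 + N)*(6 + N) (B(N) = 2 - (6 + N)*(4 + N) = 2 - (4 + N)*(6 + N))
V(z) = 3*z (V(z) = (-22 - 1*(-5)² - 10*(-5))*z = (-22 - 1*25 + 50)*z = (-22 - 25 + 50)*z = 3*z)
(V(-175)/(-47069))/32608 = ((3*(-175))/(-47069))/32608 = -525*(-1/47069)*(1/32608) = (525/47069)*(1/32608) = 525/1534825952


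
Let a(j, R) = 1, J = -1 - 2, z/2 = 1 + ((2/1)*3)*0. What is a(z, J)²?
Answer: 1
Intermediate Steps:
z = 2 (z = 2*(1 + ((2/1)*3)*0) = 2*(1 + ((2*1)*3)*0) = 2*(1 + (2*3)*0) = 2*(1 + 6*0) = 2*(1 + 0) = 2*1 = 2)
J = -3
a(z, J)² = 1² = 1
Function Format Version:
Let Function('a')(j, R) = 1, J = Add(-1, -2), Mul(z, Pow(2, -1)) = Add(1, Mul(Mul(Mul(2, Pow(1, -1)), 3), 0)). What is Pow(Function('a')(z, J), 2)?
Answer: 1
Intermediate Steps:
z = 2 (z = Mul(2, Add(1, Mul(Mul(Mul(2, Pow(1, -1)), 3), 0))) = Mul(2, Add(1, Mul(Mul(Mul(2, 1), 3), 0))) = Mul(2, Add(1, Mul(Mul(2, 3), 0))) = Mul(2, Add(1, Mul(6, 0))) = Mul(2, Add(1, 0)) = Mul(2, 1) = 2)
J = -3
Pow(Function('a')(z, J), 2) = Pow(1, 2) = 1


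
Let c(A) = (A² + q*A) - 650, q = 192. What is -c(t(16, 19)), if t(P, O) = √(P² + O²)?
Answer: 33 - 192*√617 ≈ -4736.2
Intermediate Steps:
t(P, O) = √(O² + P²)
c(A) = -650 + A² + 192*A (c(A) = (A² + 192*A) - 650 = -650 + A² + 192*A)
-c(t(16, 19)) = -(-650 + (√(19² + 16²))² + 192*√(19² + 16²)) = -(-650 + (√(361 + 256))² + 192*√(361 + 256)) = -(-650 + (√617)² + 192*√617) = -(-650 + 617 + 192*√617) = -(-33 + 192*√617) = 33 - 192*√617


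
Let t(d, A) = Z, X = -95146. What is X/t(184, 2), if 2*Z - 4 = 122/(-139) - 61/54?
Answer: -1428331752/14957 ≈ -95496.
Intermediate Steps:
Z = 14957/15012 (Z = 2 + (122/(-139) - 61/54)/2 = 2 + (122*(-1/139) - 61*1/54)/2 = 2 + (-122/139 - 61/54)/2 = 2 + (½)*(-15067/7506) = 2 - 15067/15012 = 14957/15012 ≈ 0.99634)
t(d, A) = 14957/15012
X/t(184, 2) = -95146/14957/15012 = -95146*15012/14957 = -1428331752/14957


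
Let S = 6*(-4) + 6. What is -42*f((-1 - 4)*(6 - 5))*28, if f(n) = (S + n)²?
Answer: -622104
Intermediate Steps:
S = -18 (S = -24 + 6 = -18)
f(n) = (-18 + n)²
-42*f((-1 - 4)*(6 - 5))*28 = -42*(-18 + (-1 - 4)*(6 - 5))²*28 = -42*(-18 - 5*1)²*28 = -42*(-18 - 5)²*28 = -42*(-23)²*28 = -42*529*28 = -22218*28 = -622104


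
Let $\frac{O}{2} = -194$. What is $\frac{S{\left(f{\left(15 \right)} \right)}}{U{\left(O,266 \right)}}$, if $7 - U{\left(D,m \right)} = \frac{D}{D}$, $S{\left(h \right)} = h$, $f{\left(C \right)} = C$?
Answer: $\frac{5}{2} \approx 2.5$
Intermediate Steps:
$O = -388$ ($O = 2 \left(-194\right) = -388$)
$U{\left(D,m \right)} = 6$ ($U{\left(D,m \right)} = 7 - \frac{D}{D} = 7 - 1 = 6$)
$\frac{S{\left(f{\left(15 \right)} \right)}}{U{\left(O,266 \right)}} = \frac{15}{6} = 15 \cdot \frac{1}{6} = \frac{5}{2}$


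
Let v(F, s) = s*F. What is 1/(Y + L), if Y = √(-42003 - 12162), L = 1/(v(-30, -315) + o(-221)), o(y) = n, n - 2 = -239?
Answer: 9213/4597491021886 - 84879369*I*√54165/4597491021886 ≈ 2.0039e-9 - 0.0042968*I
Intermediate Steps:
n = -237 (n = 2 - 239 = -237)
v(F, s) = F*s
o(y) = -237
L = 1/9213 (L = 1/(-30*(-315) - 237) = 1/(9450 - 237) = 1/9213 ≈ 0.00010854)
Y = I*√54165 (Y = √(-54165) = I*√54165 ≈ 232.73*I)
1/(Y + L) = 1/(I*√54165 + 1/9213) = 1/(1/9213 + I*√54165)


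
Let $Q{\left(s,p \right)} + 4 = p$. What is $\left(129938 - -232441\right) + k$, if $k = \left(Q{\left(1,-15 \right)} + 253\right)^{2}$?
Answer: $417135$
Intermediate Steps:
$Q{\left(s,p \right)} = -4 + p$
$k = 54756$ ($k = \left(\left(-4 - 15\right) + 253\right)^{2} = \left(-19 + 253\right)^{2} = 234^{2} = 54756$)
$\left(129938 - -232441\right) + k = \left(129938 - -232441\right) + 54756 = \left(129938 + 232441\right) + 54756 = 362379 + 54756 = 417135$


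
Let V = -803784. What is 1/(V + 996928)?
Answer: 1/193144 ≈ 5.1775e-6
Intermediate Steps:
1/(V + 996928) = 1/(-803784 + 996928) = 1/193144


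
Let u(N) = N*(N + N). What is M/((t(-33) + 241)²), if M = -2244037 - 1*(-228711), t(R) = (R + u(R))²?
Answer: -1007663/10585824401378 ≈ -9.5190e-8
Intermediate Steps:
u(N) = 2*N² (u(N) = N*(2*N) = 2*N²)
t(R) = (R + 2*R²)²
M = -2015326 (M = -2244037 + 228711 = -2015326)
M/((t(-33) + 241)²) = -2015326/((-33)²*(1 + 2*(-33))² + 241)² = -2015326/(1089*(1 - 66)² + 241)² = -2015326/(1089*(-65)² + 241)² = -2015326/(1089*4225 + 241)² = -2015326/(4601025 + 241)² = -2015326/(4601266²) = -2015326/21171648802756 = -2015326*1/21171648802756 = -1007663/10585824401378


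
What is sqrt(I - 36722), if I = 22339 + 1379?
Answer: 2*I*sqrt(3251) ≈ 114.04*I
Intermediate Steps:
I = 23718
sqrt(I - 36722) = sqrt(23718 - 36722) = sqrt(-13004) = 2*I*sqrt(3251)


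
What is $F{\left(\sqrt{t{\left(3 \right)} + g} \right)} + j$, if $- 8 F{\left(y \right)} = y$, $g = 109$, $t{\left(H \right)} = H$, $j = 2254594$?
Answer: $2254594 - \frac{\sqrt{7}}{2} \approx 2.2546 \cdot 10^{6}$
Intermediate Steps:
$F{\left(y \right)} = - \frac{y}{8}$
$F{\left(\sqrt{t{\left(3 \right)} + g} \right)} + j = - \frac{\sqrt{3 + 109}}{8} + 2254594 = - \frac{\sqrt{112}}{8} + 2254594 = - \frac{4 \sqrt{7}}{8} + 2254594 = - \frac{\sqrt{7}}{2} + 2254594 = 2254594 - \frac{\sqrt{7}}{2}$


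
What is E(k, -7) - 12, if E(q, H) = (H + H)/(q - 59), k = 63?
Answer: -31/2 ≈ -15.500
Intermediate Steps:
E(q, H) = 2*H/(-59 + q) (E(q, H) = (2*H)/(-59 + q) = 2*H/(-59 + q))
E(k, -7) - 12 = 2*(-7)/(-59 + 63) - 12 = 2*(-7)/4 - 12 = 2*(-7)*(¼) - 12 = -7/2 - 12 = -31/2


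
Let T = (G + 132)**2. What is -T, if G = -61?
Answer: -5041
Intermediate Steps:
T = 5041 (T = (-61 + 132)**2 = 71**2 = 5041)
-T = -1*5041 = -5041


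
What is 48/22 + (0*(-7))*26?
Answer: 24/11 ≈ 2.1818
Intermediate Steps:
48/22 + (0*(-7))*26 = 48*(1/22) + 0*26 = 24/11 + 0 = 24/11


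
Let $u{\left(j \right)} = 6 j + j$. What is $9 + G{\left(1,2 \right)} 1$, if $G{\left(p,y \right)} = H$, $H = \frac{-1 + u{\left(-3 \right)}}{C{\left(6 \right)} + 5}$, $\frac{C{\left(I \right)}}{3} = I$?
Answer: $\frac{185}{23} \approx 8.0435$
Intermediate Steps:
$u{\left(j \right)} = 7 j$
$C{\left(I \right)} = 3 I$
$H = - \frac{22}{23}$ ($H = \frac{-1 + 7 \left(-3\right)}{3 \cdot 6 + 5} = \frac{-1 - 21}{18 + 5} = - \frac{22}{23} \approx -0.95652$)
$G{\left(p,y \right)} = - \frac{22}{23}$
$9 + G{\left(1,2 \right)} 1 = 9 - \frac{22}{23} = \frac{185}{23}$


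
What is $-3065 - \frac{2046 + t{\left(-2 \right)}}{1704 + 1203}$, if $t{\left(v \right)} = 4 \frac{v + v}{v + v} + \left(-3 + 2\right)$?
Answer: $- \frac{2970668}{969} \approx -3065.7$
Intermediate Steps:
$t{\left(v \right)} = 3$ ($t{\left(v \right)} = 4 \frac{2 v}{2 v} - 1 = 4 \cdot 2 v \frac{1}{2 v} - 1 = 4 \cdot 1 - 1 = 4 - 1 = 3$)
$-3065 - \frac{2046 + t{\left(-2 \right)}}{1704 + 1203} = -3065 - \frac{2046 + 3}{1704 + 1203} = -3065 - \frac{2049}{2907} = -3065 - 2049 \cdot \frac{1}{2907} = -3065 - \frac{683}{969} = - \frac{2970668}{969}$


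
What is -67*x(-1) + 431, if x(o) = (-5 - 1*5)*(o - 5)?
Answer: -3589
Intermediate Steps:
x(o) = 50 - 10*o (x(o) = (-5 - 5)*(-5 + o) = -10*(-5 + o) = 50 - 10*o)
-67*x(-1) + 431 = -67*(50 - 10*(-1)) + 431 = -67*(50 + 10) + 431 = -67*60 + 431 = -4020 + 431 = -3589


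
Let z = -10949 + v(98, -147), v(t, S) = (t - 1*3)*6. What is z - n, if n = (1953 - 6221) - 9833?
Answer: 3722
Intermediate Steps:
v(t, S) = -18 + 6*t (v(t, S) = (t - 3)*6 = (-3 + t)*6 = -18 + 6*t)
z = -10379 (z = -10949 + (-18 + 6*98) = -10949 + (-18 + 588) = -10949 + 570 = -10379)
n = -14101 (n = -4268 - 9833 = -14101)
z - n = -10379 - 1*(-14101) = -10379 + 14101 = 3722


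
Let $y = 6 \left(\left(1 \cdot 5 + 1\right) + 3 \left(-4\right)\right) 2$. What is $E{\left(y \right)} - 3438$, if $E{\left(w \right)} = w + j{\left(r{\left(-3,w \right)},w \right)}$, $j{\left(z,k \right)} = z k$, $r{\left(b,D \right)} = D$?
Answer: $1674$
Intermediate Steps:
$j{\left(z,k \right)} = k z$
$y = -72$ ($y = 6 \left(\left(5 + 1\right) - 12\right) 2 = 6 \left(6 - 12\right) 2 = 6 \left(-6\right) 2 = \left(-36\right) 2 = -72$)
$E{\left(w \right)} = w + w^{2}$ ($E{\left(w \right)} = w + w w = w + w^{2}$)
$E{\left(y \right)} - 3438 = - 72 \left(1 - 72\right) - 3438 = \left(-72\right) \left(-71\right) - 3438 = 5112 - 3438 = 1674$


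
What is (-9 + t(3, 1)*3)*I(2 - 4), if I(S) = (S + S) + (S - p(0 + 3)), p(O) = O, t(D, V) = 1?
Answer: 54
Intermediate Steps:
I(S) = -3 + 3*S (I(S) = (S + S) + (S - (0 + 3)) = 2*S + (S - 1*3) = 2*S + (S - 3) = 2*S + (-3 + S) = -3 + 3*S)
(-9 + t(3, 1)*3)*I(2 - 4) = (-9 + 1*3)*(-3 + 3*(2 - 4)) = (-9 + 3)*(-3 + 3*(-2)) = -6*(-3 - 6) = -6*(-9) = 54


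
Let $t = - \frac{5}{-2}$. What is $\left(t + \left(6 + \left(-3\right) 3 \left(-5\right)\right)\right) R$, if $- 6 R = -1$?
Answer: $\frac{107}{12} \approx 8.9167$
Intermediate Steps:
$R = \frac{1}{6}$ ($R = \left(- \frac{1}{6}\right) \left(-1\right) = \frac{1}{6} \approx 0.16667$)
$t = \frac{5}{2}$ ($t = \left(-5\right) \left(- \frac{1}{2}\right) = \frac{5}{2} \approx 2.5$)
$\left(t + \left(6 + \left(-3\right) 3 \left(-5\right)\right)\right) R = \left(\frac{5}{2} + \left(6 + \left(-3\right) 3 \left(-5\right)\right)\right) \frac{1}{6} = \left(\frac{5}{2} + \left(6 - -45\right)\right) \frac{1}{6} = \left(\frac{5}{2} + \left(6 + 45\right)\right) \frac{1}{6} = \left(\frac{5}{2} + 51\right) \frac{1}{6} = \frac{107}{2} \cdot \frac{1}{6} = \frac{107}{12}$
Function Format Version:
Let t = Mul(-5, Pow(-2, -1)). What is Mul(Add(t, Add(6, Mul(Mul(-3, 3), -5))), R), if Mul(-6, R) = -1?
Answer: Rational(107, 12) ≈ 8.9167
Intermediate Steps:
R = Rational(1, 6) (R = Mul(Rational(-1, 6), -1) = Rational(1, 6) ≈ 0.16667)
t = Rational(5, 2) (t = Mul(-5, Rational(-1, 2)) = Rational(5, 2) ≈ 2.5000)
Mul(Add(t, Add(6, Mul(Mul(-3, 3), -5))), R) = Mul(Add(Rational(5, 2), Add(6, Mul(Mul(-3, 3), -5))), Rational(1, 6)) = Mul(Add(Rational(5, 2), Add(6, Mul(-9, -5))), Rational(1, 6)) = Mul(Add(Rational(5, 2), Add(6, 45)), Rational(1, 6)) = Mul(Add(Rational(5, 2), 51), Rational(1, 6)) = Mul(Rational(107, 2), Rational(1, 6)) = Rational(107, 12)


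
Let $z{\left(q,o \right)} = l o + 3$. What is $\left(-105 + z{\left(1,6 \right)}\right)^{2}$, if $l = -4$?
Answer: $15876$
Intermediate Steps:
$z{\left(q,o \right)} = 3 - 4 o$ ($z{\left(q,o \right)} = - 4 o + 3 = 3 - 4 o$)
$\left(-105 + z{\left(1,6 \right)}\right)^{2} = \left(-105 + \left(3 - 24\right)\right)^{2} = \left(-105 - 21\right)^{2} = \left(-126\right)^{2} = 15876$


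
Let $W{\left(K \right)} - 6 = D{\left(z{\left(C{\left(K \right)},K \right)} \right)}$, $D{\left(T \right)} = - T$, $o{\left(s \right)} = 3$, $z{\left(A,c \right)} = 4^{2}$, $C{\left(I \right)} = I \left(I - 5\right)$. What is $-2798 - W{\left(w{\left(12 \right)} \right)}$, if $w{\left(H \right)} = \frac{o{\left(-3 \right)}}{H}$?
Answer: $-2788$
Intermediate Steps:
$C{\left(I \right)} = I \left(-5 + I\right)$
$z{\left(A,c \right)} = 16$
$w{\left(H \right)} = \frac{3}{H}$
$W{\left(K \right)} = -10$ ($W{\left(K \right)} = 6 - 16 = -10$)
$-2798 - W{\left(w{\left(12 \right)} \right)} = -2798 - -10 = -2798 + 10 = -2788$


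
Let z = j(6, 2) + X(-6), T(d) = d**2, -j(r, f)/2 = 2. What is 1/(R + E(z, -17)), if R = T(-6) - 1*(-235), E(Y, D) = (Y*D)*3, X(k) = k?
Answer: 1/781 ≈ 0.0012804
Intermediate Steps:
j(r, f) = -4 (j(r, f) = -2*2 = -4)
z = -10 (z = -4 - 6 = -10)
E(Y, D) = 3*D*Y (E(Y, D) = (D*Y)*3 = 3*D*Y)
R = 271 (R = (-6)**2 - 1*(-235) = 36 + 235 = 271)
1/(R + E(z, -17)) = 1/(271 + 3*(-17)*(-10)) = 1/(271 + 510) = 1/781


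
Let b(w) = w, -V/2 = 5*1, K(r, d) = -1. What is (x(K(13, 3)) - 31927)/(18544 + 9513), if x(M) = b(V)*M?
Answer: -31917/28057 ≈ -1.1376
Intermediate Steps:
V = -10 ≈ -10.000
x(M) = -10*M
(x(K(13, 3)) - 31927)/(18544 + 9513) = (-10*(-1) - 31927)/(18544 + 9513) = (10 - 31927)/28057 = -31917*1/28057 = -31917/28057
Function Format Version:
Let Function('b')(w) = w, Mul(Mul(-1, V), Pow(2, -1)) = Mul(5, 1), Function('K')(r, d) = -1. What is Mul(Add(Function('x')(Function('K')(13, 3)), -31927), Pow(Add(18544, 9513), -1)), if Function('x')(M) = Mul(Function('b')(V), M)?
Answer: Rational(-31917, 28057) ≈ -1.1376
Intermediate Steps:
V = -10 (V = Mul(-2, Mul(5, 1)) = Mul(-2, 5) = -10)
Function('x')(M) = Mul(-10, M)
Mul(Add(Function('x')(Function('K')(13, 3)), -31927), Pow(Add(18544, 9513), -1)) = Mul(Add(Mul(-10, -1), -31927), Pow(Add(18544, 9513), -1)) = Mul(Add(10, -31927), Pow(28057, -1)) = Mul(-31917, Rational(1, 28057)) = Rational(-31917, 28057)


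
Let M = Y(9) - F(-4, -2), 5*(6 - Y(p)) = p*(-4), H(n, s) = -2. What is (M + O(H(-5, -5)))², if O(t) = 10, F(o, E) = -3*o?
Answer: 3136/25 ≈ 125.44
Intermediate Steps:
Y(p) = 6 + 4*p/5 (Y(p) = 6 - p*(-4)/5 = 6 - (-4)*p/5 = 6 + 4*p/5)
M = 6/5 (M = (6 + (⅘)*9) - (-3)*(-4) = (6 + 36/5) - 1*12 = 66/5 - 12 = 6/5 ≈ 1.2000)
(M + O(H(-5, -5)))² = (6/5 + 10)² = (56/5)² = 3136/25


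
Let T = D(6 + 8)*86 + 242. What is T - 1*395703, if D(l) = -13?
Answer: -396579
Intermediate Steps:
T = -876 (T = -13*86 + 242 = -1118 + 242 = -876)
T - 1*395703 = -876 - 1*395703 = -876 - 395703 = -396579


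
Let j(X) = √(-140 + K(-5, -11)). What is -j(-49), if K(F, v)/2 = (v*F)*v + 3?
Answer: -8*I*√21 ≈ -36.661*I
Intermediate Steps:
K(F, v) = 6 + 2*F*v² (K(F, v) = 2*((v*F)*v + 3) = 2*((F*v)*v + 3) = 2*(F*v² + 3) = 2*(3 + F*v²) = 6 + 2*F*v²)
j(X) = 8*I*√21 (j(X) = √(-140 + (6 + 2*(-5)*(-11)²)) = √(-140 + (6 + 2*(-5)*121)) = √(-140 + (6 - 1210)) = √(-140 - 1204) = √(-1344) = 8*I*√21)
-j(-49) = -8*I*√21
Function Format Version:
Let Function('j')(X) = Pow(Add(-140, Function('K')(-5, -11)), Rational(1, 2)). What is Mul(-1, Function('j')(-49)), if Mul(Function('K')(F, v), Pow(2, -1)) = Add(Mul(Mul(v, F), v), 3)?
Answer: Mul(-8, I, Pow(21, Rational(1, 2))) ≈ Mul(-36.661, I)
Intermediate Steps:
Function('K')(F, v) = Add(6, Mul(2, F, Pow(v, 2))) (Function('K')(F, v) = Mul(2, Add(Mul(Mul(v, F), v), 3)) = Mul(2, Add(Mul(Mul(F, v), v), 3)) = Mul(2, Add(Mul(F, Pow(v, 2)), 3)) = Mul(2, Add(3, Mul(F, Pow(v, 2)))) = Add(6, Mul(2, F, Pow(v, 2))))
Function('j')(X) = Mul(8, I, Pow(21, Rational(1, 2))) (Function('j')(X) = Pow(Add(-140, Add(6, Mul(2, -5, Pow(-11, 2)))), Rational(1, 2)) = Pow(Add(-140, Add(6, Mul(2, -5, 121))), Rational(1, 2)) = Pow(Add(-140, Add(6, -1210)), Rational(1, 2)) = Pow(Add(-140, -1204), Rational(1, 2)) = Pow(-1344, Rational(1, 2)) = Mul(8, I, Pow(21, Rational(1, 2))))
Mul(-1, Function('j')(-49)) = Mul(-1, Mul(8, I, Pow(21, Rational(1, 2)))) = Mul(-8, I, Pow(21, Rational(1, 2)))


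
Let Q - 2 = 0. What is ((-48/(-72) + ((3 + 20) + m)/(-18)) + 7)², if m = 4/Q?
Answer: 12769/324 ≈ 39.411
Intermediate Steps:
Q = 2 (Q = 2 + 0 = 2)
m = 2 (m = 4/2 = 4*(½) = 2)
((-48/(-72) + ((3 + 20) + m)/(-18)) + 7)² = ((-48/(-72) + ((3 + 20) + 2)/(-18)) + 7)² = ((-48*(-1/72) + (23 + 2)*(-1/18)) + 7)² = ((⅔ + 25*(-1/18)) + 7)² = ((⅔ - 25/18) + 7)² = (-13/18 + 7)² = (113/18)² = 12769/324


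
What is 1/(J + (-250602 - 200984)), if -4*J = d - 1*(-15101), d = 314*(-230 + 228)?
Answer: -4/1820817 ≈ -2.1968e-6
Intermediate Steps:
d = -628 (d = 314*(-2) = -628)
J = -14473/4 (J = -(-628 - 1*(-15101))/4 = -(-628 + 15101)/4 = -¼*14473 = -14473/4 ≈ -3618.3)
1/(J + (-250602 - 200984)) = 1/(-14473/4 + (-250602 - 200984)) = 1/(-14473/4 - 451586) = 1/(-1820817/4) = -4/1820817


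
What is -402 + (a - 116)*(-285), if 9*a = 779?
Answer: 23969/3 ≈ 7989.7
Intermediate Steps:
a = 779/9 (a = (⅑)*779 = 779/9 ≈ 86.556)
-402 + (a - 116)*(-285) = -402 + (779/9 - 116)*(-285) = -402 - 265/9*(-285) = -402 + 25175/3 = 23969/3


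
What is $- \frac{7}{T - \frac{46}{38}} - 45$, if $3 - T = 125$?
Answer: $- \frac{105212}{2341} \approx -44.943$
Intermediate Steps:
$T = -122$ ($T = 3 - 125 = -122$)
$- \frac{7}{T - \frac{46}{38}} - 45 = - \frac{7}{-122 - \frac{46}{38}} - 45 = - \frac{7}{-122 - \frac{23}{19}} - 45 = - \frac{7}{- \frac{2341}{19}} - 45 = \left(-7\right) \left(- \frac{19}{2341}\right) - 45 = \frac{133}{2341} - 45 = - \frac{105212}{2341}$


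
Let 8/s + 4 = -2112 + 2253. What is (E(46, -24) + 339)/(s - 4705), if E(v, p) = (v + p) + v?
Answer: -1507/17421 ≈ -0.086505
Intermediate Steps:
E(v, p) = p + 2*v (E(v, p) = (p + v) + v = p + 2*v)
s = 8/137 (s = 8/(-4 + (-2112 + 2253)) = 8/(-4 + 141) = 8/137 ≈ 0.058394)
(E(46, -24) + 339)/(s - 4705) = ((-24 + 2*46) + 339)/(8/137 - 4705) = ((-24 + 92) + 339)/(-644577/137) = (68 + 339)*(-137/644577) = 407*(-137/644577) = -1507/17421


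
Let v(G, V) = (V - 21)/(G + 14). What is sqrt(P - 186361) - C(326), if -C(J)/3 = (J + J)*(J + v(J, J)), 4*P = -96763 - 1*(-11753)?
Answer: 10869981/17 + I*sqrt(830454)/2 ≈ 6.3941e+5 + 455.65*I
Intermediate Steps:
v(G, V) = (-21 + V)/(14 + G)
P = -42505/2 (P = (-96763 - 1*(-11753))/4 = (-96763 + 11753)/4 = (1/4)*(-85010) = -42505/2 ≈ -21253.)
C(J) = -6*J*(J + (-21 + J)/(14 + J)) (C(J) = -3*(J + J)*(J + (-21 + J)/(14 + J)) = -3*2*J*(J + (-21 + J)/(14 + J)) = -6*J*(J + (-21 + J)/(14 + J)))
sqrt(P - 186361) - C(326) = sqrt(-42505/2 - 186361) - 6*326*(21 - 1*326**2 - 15*326)/(14 + 326) = sqrt(-415227/2) - 6*326*(21 - 1*106276 - 4890)/340 = I*sqrt(830454)/2 - 6*326*(21 - 106276 - 4890)/340 = I*sqrt(830454)/2 - 6*326*(-111145)/340 = I*sqrt(830454)/2 - 1*(-10869981/17) = I*sqrt(830454)/2 + 10869981/17 = 10869981/17 + I*sqrt(830454)/2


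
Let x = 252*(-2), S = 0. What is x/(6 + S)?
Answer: -84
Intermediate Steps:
x = -504
x/(6 + S) = -504/(6 + 0) = -504/6 = (1/6)*(-504) = -84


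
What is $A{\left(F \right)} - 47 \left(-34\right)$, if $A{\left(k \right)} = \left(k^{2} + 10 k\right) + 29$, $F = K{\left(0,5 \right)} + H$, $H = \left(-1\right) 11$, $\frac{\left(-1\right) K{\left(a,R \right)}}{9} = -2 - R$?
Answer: $4851$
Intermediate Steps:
$K{\left(a,R \right)} = 18 + 9 R$ ($K{\left(a,R \right)} = - 9 \left(-2 - R\right) = 18 + 9 R$)
$H = -11$
$F = 52$ ($F = \left(18 + 9 \cdot 5\right) - 11 = \left(18 + 45\right) - 11 = 63 - 11 = 52$)
$A{\left(k \right)} = 29 + k^{2} + 10 k$
$A{\left(F \right)} - 47 \left(-34\right) = \left(29 + 52^{2} + 10 \cdot 52\right) - 47 \left(-34\right) = \left(29 + 2704 + 520\right) - -1598 = 3253 + 1598 = 4851$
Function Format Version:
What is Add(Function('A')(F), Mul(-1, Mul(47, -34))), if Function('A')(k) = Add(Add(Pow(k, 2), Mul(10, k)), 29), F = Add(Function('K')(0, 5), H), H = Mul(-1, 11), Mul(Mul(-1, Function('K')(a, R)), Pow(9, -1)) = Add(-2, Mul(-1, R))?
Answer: 4851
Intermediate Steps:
Function('K')(a, R) = Add(18, Mul(9, R)) (Function('K')(a, R) = Mul(-9, Add(-2, Mul(-1, R))) = Add(18, Mul(9, R)))
H = -11
F = 52 (F = Add(Add(18, Mul(9, 5)), -11) = Add(Add(18, 45), -11) = Add(63, -11) = 52)
Function('A')(k) = Add(29, Pow(k, 2), Mul(10, k))
Add(Function('A')(F), Mul(-1, Mul(47, -34))) = Add(Add(29, Pow(52, 2), Mul(10, 52)), Mul(-1, Mul(47, -34))) = Add(Add(29, 2704, 520), Mul(-1, -1598)) = Add(3253, 1598) = 4851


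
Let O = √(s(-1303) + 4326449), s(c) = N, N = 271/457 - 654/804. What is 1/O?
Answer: √16224583742889394/264943070363 ≈ 0.00048077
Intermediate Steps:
N = -13499/61238 (N = 271*(1/457) - 654*1/804 = 271/457 - 109/134 = -13499/61238 ≈ -0.22044)
s(c) = -13499/61238
O = √16224583742889394/61238 (O = √(-13499/61238 + 4326449) = √(264943070363/61238) = √16224583742889394/61238 ≈ 2080.0)
1/O = 1/(√16224583742889394/61238) = √16224583742889394/264943070363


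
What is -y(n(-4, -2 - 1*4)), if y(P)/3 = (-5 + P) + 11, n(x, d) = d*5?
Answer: 72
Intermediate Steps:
n(x, d) = 5*d
y(P) = 18 + 3*P (y(P) = 3*((-5 + P) + 11) = 3*(6 + P) = 18 + 3*P)
-y(n(-4, -2 - 1*4)) = -(18 + 3*(5*(-2 - 1*4))) = -(18 + 3*(5*(-2 - 4))) = -(18 + 3*(5*(-6))) = -(18 + 3*(-30)) = -(18 - 90) = -1*(-72) = 72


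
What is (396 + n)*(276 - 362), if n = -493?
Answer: 8342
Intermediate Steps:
(396 + n)*(276 - 362) = (396 - 493)*(276 - 362) = -97*(-86) = 8342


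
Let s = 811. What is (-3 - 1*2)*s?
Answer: -4055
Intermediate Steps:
(-3 - 1*2)*s = (-3 - 1*2)*811 = (-3 - 2)*811 = -5*811 = -4055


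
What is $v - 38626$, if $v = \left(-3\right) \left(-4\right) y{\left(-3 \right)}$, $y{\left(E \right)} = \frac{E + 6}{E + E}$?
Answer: $-38632$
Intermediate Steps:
$y{\left(E \right)} = \frac{6 + E}{2 E}$
$v = -6$ ($v = \left(-3\right) \left(-4\right) \frac{6 - 3}{2 \left(-3\right)} = 12 \cdot \frac{1}{2} \left(- \frac{1}{3}\right) 3 = 12 \left(- \frac{1}{2}\right) = -6$)
$v - 38626 = -6 - 38626 = -38632$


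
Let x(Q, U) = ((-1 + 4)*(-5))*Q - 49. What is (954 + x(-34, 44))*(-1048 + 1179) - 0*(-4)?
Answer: 185365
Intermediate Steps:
x(Q, U) = -49 - 15*Q (x(Q, U) = (3*(-5))*Q - 49 = -15*Q - 49 = -49 - 15*Q)
(954 + x(-34, 44))*(-1048 + 1179) - 0*(-4) = (954 + (-49 - 15*(-34)))*(-1048 + 1179) - 0*(-4) = (954 + (-49 + 510))*131 - 1*0 = (954 + 461)*131 + 0 = 1415*131 + 0 = 185365 + 0 = 185365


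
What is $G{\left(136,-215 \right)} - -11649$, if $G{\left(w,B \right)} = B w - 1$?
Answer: $-17592$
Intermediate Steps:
$G{\left(w,B \right)} = -1 + B w$
$G{\left(136,-215 \right)} - -11649 = \left(-1 - 29240\right) - -11649 = \left(-1 - 29240\right) + 11649 = -29241 + 11649 = -17592$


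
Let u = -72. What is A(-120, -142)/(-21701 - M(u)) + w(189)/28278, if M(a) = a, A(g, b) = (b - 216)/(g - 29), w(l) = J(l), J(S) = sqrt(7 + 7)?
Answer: -358/3222721 + sqrt(14)/28278 ≈ 2.1231e-5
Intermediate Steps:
J(S) = sqrt(14)
w(l) = sqrt(14)
A(g, b) = (-216 + b)/(-29 + g)
A(-120, -142)/(-21701 - M(u)) + w(189)/28278 = ((-216 - 142)/(-29 - 120))/(-21701 - 1*(-72)) + sqrt(14)/28278 = (-358/(-149))/(-21701 + 72) + sqrt(14)*(1/28278) = -1/149*(-358)/(-21629) + sqrt(14)/28278 = (358/149)*(-1/21629) + sqrt(14)/28278 = -358/3222721 + sqrt(14)/28278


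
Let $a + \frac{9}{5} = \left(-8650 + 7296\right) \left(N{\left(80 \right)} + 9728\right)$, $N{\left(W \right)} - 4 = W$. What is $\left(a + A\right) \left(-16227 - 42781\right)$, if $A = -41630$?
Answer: $\frac{3932021624192}{5} \approx 7.864 \cdot 10^{11}$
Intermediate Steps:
$N{\left(W \right)} = 4 + W$
$a = - \frac{66427249}{5}$ ($a = - \frac{9}{5} + \left(-8650 + 7296\right) \left(\left(4 + 80\right) + 9728\right) = - \frac{9}{5} - 1354 \left(84 + 9728\right) = - \frac{9}{5} - 13285448 = - \frac{66427249}{5} \approx -1.3285 \cdot 10^{7}$)
$\left(a + A\right) \left(-16227 - 42781\right) = \left(- \frac{66427249}{5} - 41630\right) \left(-16227 - 42781\right) = \left(- \frac{66635399}{5}\right) \left(-59008\right) = \frac{3932021624192}{5}$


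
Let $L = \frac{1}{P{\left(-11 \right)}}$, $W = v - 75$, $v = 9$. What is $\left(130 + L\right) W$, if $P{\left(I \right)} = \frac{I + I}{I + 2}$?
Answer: $-8607$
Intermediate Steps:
$P{\left(I \right)} = \frac{2 I}{2 + I}$
$W = -66$ ($W = 9 - 75 = -66$)
$L = \frac{9}{22}$ ($L = \frac{1}{2 \left(-11\right) \frac{1}{2 - 11}} = \frac{1}{2 \left(-11\right) \frac{1}{-9}} = \frac{1}{2 \left(-11\right) \left(- \frac{1}{9}\right)} = \frac{1}{\frac{22}{9}} = \frac{9}{22} \approx 0.40909$)
$\left(130 + L\right) W = \left(130 + \frac{9}{22}\right) \left(-66\right) = \frac{2869}{22} \left(-66\right) = -8607$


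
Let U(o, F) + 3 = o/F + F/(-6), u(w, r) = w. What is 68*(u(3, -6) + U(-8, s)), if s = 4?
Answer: -544/3 ≈ -181.33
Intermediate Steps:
U(o, F) = -3 - F/6 + o/F (U(o, F) = -3 + (o/F + F/(-6)) = -3 + (o/F + F*(-1/6)) = -3 + (o/F - F/6) = -3 + (-F/6 + o/F) = -3 - F/6 + o/F)
68*(u(3, -6) + U(-8, s)) = 68*(3 + (-3 - 1/6*4 - 8/4)) = 68*(3 + (-3 - 2/3 - 8*1/4)) = 68*(3 + (-3 - 2/3 - 2)) = 68*(3 - 17/3) = 68*(-8/3) = -544/3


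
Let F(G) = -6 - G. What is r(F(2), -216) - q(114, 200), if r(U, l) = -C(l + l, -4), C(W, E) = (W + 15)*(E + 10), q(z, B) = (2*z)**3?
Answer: -11849850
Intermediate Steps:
q(z, B) = 8*z**3
C(W, E) = (10 + E)*(15 + W) (C(W, E) = (15 + W)*(10 + E) = (10 + E)*(15 + W))
r(U, l) = -90 - 12*l (r(U, l) = -(150 + 10*(l + l) + 15*(-4) - 4*(l + l)) = -(150 + 10*(2*l) - 60 - 8*l) = -(150 + 20*l - 60 - 8*l) = -(90 + 12*l) = -90 - 12*l)
r(F(2), -216) - q(114, 200) = (-90 - 12*(-216)) - 8*114**3 = (-90 + 2592) - 8*1481544 = 2502 - 1*11852352 = 2502 - 11852352 = -11849850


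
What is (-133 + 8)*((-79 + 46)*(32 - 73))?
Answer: -169125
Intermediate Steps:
(-133 + 8)*((-79 + 46)*(32 - 73)) = -(-4125)*(-41) = -125*1353 = -169125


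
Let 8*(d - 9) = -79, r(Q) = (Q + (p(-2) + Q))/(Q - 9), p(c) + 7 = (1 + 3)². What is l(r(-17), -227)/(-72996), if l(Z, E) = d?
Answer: 1/83424 ≈ 1.1987e-5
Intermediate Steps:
p(c) = 9 (p(c) = -7 + (1 + 3)² = -7 + 4² = -7 + 16 = 9)
r(Q) = (9 + 2*Q)/(-9 + Q) (r(Q) = (Q + (9 + Q))/(Q - 9) = (9 + 2*Q)/(-9 + Q))
d = -7/8 (d = 9 + (⅛)*(-79) = 9 - 79/8 = -7/8 ≈ -0.87500)
l(Z, E) = -7/8
l(r(-17), -227)/(-72996) = -7/8/(-72996) = -7/8*(-1/72996) = 1/83424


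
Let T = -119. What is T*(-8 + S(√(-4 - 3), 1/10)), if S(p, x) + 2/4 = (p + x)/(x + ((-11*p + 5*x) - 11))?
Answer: 48771555/47758 + 55335*I*√7/47758 ≈ 1021.2 + 3.0655*I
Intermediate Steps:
S(p, x) = -½ + (p + x)/(-11 - 11*p + 6*x) (S(p, x) = -½ + (p + x)/(x + ((-11*p + 5*x) - 11)) = -½ + (p + x)/(x + (-11 - 11*p + 5*x)) = -½ + (p + x)/(-11 - 11*p + 6*x))
T*(-8 + S(√(-4 - 3), 1/10)) = -119*(-8 + (-11 - 13*√(-4 - 3) + 4/10)/(2*(11 - 6/10 + 11*√(-4 - 3)))) = -119*(-8 + (-11 - 13*I*√7 + 4*(⅒))/(2*(11 - 6*⅒ + 11*√(-7)))) = -119*(-8 + (-11 - 13*I*√7 + ⅖)/(2*(11 - ⅗ + 11*(I*√7)))) = -119*(-8 + (-11 - 13*I*√7 + ⅖)/(2*(11 - ⅗ + 11*I*√7))) = -119*(-8 + (-53/5 - 13*I*√7)/(2*(52/5 + 11*I*√7))) = 952 - 119*(-53/5 - 13*I*√7)/(2*(52/5 + 11*I*√7))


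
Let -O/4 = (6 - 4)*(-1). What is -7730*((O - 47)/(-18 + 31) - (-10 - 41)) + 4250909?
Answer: 3879869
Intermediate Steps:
O = 8 (O = -4*(6 - 4)*(-1) = -8*(-1) = -4*(-2) = 8)
-7730*((O - 47)/(-18 + 31) - (-10 - 41)) + 4250909 = -7730*((8 - 47)/(-18 + 31) - (-10 - 41)) + 4250909 = -7730*(-39/13 - 1*(-51)) + 4250909 = -7730*(-39*1/13 + 51) + 4250909 = -7730*(-3 + 51) + 4250909 = -7730*48 + 4250909 = -371040 + 4250909 = 3879869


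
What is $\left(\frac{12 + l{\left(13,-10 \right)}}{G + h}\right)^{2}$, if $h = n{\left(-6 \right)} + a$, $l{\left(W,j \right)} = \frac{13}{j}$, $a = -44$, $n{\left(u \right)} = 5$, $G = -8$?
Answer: $\frac{11449}{220900} \approx 0.051829$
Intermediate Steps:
$h = -39$ ($h = 5 - 44 = -39$)
$\left(\frac{12 + l{\left(13,-10 \right)}}{G + h}\right)^{2} = \left(\frac{12 + \frac{13}{-10}}{-8 - 39}\right)^{2} = \left(\frac{12 + 13 \left(- \frac{1}{10}\right)}{-47}\right)^{2} = \left(\left(12 - \frac{13}{10}\right) \left(- \frac{1}{47}\right)\right)^{2} = \left(\frac{107}{10} \left(- \frac{1}{47}\right)\right)^{2} = \left(- \frac{107}{470}\right)^{2} = \frac{11449}{220900}$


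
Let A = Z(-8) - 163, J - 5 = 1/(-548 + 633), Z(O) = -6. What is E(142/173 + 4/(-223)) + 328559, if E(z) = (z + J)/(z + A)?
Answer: 181218190683211/551554545 ≈ 3.2856e+5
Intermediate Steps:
J = 426/85 (J = 5 + 1/(-548 + 633) = 5 + 1/85 = 426/85 ≈ 5.0118)
A = -169 (A = -6 - 163 = -169)
E(z) = (426/85 + z)/(-169 + z) (E(z) = (z + 426/85)/(z - 169) = (426/85 + z)/(-169 + z))
E(142/173 + 4/(-223)) + 328559 = (426/85 + (142/173 + 4/(-223)))/(-169 + (142/173 + 4/(-223))) + 328559 = (426/85 + (142*(1/173) + 4*(-1/223)))/(-169 + (142*(1/173) + 4*(-1/223))) + 328559 = (426/85 + (142/173 - 4/223))/(-169 + (142/173 - 4/223)) + 328559 = (426/85 + 30974/38579)/(-169 + 30974/38579) + 328559 = (19067444/3279215)/(-6488877/38579) + 328559 = -38579/6488877*19067444/3279215 + 328559 = -19067444/551554545 + 328559 = 181218190683211/551554545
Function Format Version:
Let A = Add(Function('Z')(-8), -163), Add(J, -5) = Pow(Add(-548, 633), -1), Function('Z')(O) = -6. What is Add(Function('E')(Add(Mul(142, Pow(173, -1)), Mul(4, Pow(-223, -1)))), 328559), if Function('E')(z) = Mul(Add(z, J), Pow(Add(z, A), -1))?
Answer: Rational(181218190683211, 551554545) ≈ 3.2856e+5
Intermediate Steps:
J = Rational(426, 85) (J = Add(5, Pow(Add(-548, 633), -1)) = Add(5, Pow(85, -1)) = Add(5, Rational(1, 85)) = Rational(426, 85) ≈ 5.0118)
A = -169 (A = Add(-6, -163) = -169)
Function('E')(z) = Mul(Pow(Add(-169, z), -1), Add(Rational(426, 85), z)) (Function('E')(z) = Mul(Add(z, Rational(426, 85)), Pow(Add(z, -169), -1)) = Mul(Add(Rational(426, 85), z), Pow(Add(-169, z), -1)) = Mul(Pow(Add(-169, z), -1), Add(Rational(426, 85), z)))
Add(Function('E')(Add(Mul(142, Pow(173, -1)), Mul(4, Pow(-223, -1)))), 328559) = Add(Mul(Pow(Add(-169, Add(Mul(142, Pow(173, -1)), Mul(4, Pow(-223, -1)))), -1), Add(Rational(426, 85), Add(Mul(142, Pow(173, -1)), Mul(4, Pow(-223, -1))))), 328559) = Add(Mul(Pow(Add(-169, Add(Mul(142, Rational(1, 173)), Mul(4, Rational(-1, 223)))), -1), Add(Rational(426, 85), Add(Mul(142, Rational(1, 173)), Mul(4, Rational(-1, 223))))), 328559) = Add(Mul(Pow(Add(-169, Add(Rational(142, 173), Rational(-4, 223))), -1), Add(Rational(426, 85), Add(Rational(142, 173), Rational(-4, 223)))), 328559) = Add(Mul(Pow(Add(-169, Rational(30974, 38579)), -1), Add(Rational(426, 85), Rational(30974, 38579))), 328559) = Add(Mul(Pow(Rational(-6488877, 38579), -1), Rational(19067444, 3279215)), 328559) = Add(Mul(Rational(-38579, 6488877), Rational(19067444, 3279215)), 328559) = Add(Rational(-19067444, 551554545), 328559) = Rational(181218190683211, 551554545)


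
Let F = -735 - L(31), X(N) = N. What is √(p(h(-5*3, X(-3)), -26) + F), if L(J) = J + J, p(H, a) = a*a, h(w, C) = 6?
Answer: 11*I ≈ 11.0*I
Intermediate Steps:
p(H, a) = a²
L(J) = 2*J
F = -797 (F = -735 - 2*31 = -735 - 1*62 = -735 - 62 = -797)
√(p(h(-5*3, X(-3)), -26) + F) = √((-26)² - 797) = √(676 - 797) = √(-121) = 11*I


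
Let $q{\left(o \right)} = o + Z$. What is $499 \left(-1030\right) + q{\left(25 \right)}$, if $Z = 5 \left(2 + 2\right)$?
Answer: $-513925$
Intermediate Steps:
$Z = 20$ ($Z = 5 \cdot 4 = 20$)
$q{\left(o \right)} = 20 + o$ ($q{\left(o \right)} = o + 20 = 20 + o$)
$499 \left(-1030\right) + q{\left(25 \right)} = 499 \left(-1030\right) + \left(20 + 25\right) = -513970 + 45 = -513925$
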